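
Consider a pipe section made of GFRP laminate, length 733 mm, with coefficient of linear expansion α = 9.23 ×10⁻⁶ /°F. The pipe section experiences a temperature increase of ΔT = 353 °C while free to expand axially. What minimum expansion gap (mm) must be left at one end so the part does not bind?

Convert α: 9.23×10⁻⁶/°F × (9/5) = 16.6×10⁻⁶/K.
ΔL = α·L₀·ΔT = 16.6×10⁻⁶ × 733 mm × 353.0 K = 4.30 mm.

4.30 mm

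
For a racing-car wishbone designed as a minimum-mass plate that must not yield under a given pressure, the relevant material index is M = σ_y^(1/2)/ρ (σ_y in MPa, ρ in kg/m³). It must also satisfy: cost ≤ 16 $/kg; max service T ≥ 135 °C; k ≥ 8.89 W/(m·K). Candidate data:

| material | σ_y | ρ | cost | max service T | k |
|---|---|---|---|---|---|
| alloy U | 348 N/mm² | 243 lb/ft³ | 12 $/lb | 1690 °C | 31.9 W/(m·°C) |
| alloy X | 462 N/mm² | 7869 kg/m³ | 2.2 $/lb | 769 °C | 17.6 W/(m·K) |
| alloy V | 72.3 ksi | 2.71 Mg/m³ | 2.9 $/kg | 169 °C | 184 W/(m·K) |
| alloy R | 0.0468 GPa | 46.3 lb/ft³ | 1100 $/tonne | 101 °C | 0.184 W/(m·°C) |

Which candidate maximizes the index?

alloy V

Screen on constraints: cost ≤ 16 $/kg; max service T ≥ 135 °C; k ≥ 8.89 W/(m·K). Survivors: alloy X, alloy V.
In SI units:
  alloy X: σ_y = 462.0 MPa, ρ = 7869 kg/m³
  alloy V: σ_y = 498.5 MPa, ρ = 2710 kg/m³
  alloy V: M = 8.24×10⁻³
  alloy X: M = 2.73×10⁻³
Alloy V has the largest M.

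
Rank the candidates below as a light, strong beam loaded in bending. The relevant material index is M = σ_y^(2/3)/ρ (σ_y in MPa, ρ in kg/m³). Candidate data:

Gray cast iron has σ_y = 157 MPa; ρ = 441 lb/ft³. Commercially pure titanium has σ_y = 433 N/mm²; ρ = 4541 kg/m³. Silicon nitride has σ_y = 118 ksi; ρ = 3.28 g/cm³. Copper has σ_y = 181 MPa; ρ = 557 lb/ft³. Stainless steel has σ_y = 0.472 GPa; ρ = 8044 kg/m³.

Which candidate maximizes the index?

silicon nitride

Convert each candidate to consistent units, then evaluate M:
  gray cast iron: σ_y = 157.0 MPa, ρ = 7064 kg/m³
  commercially pure titanium: σ_y = 433.0 MPa, ρ = 4541 kg/m³
  silicon nitride: σ_y = 813.6 MPa, ρ = 3280 kg/m³
  copper: σ_y = 181.0 MPa, ρ = 8922 kg/m³
  stainless steel: σ_y = 472.0 MPa, ρ = 8044 kg/m³
  silicon nitride: M = 26.6×10⁻³
  commercially pure titanium: M = 12.6×10⁻³
  stainless steel: M = 7.54×10⁻³
  gray cast iron: M = 4.12×10⁻³
  copper: M = 3.59×10⁻³
The maximum is for silicon nitride.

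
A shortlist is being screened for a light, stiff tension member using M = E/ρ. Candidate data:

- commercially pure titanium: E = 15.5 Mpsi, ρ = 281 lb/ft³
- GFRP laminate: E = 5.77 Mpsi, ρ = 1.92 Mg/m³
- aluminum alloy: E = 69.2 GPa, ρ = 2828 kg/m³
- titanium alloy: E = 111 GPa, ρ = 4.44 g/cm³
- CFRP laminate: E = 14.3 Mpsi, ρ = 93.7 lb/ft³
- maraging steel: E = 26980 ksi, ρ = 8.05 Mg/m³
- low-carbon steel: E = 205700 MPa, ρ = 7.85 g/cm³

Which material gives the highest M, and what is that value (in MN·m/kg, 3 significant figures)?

In SI units:
  commercially pure titanium: E = 106.9 GPa, ρ = 4501 kg/m³
  GFRP laminate: E = 39.78 GPa, ρ = 1920 kg/m³
  aluminum alloy: E = 69.20 GPa, ρ = 2828 kg/m³
  titanium alloy: E = 111.0 GPa, ρ = 4440 kg/m³
  CFRP laminate: E = 98.60 GPa, ρ = 1501 kg/m³
  maraging steel: E = 186.0 GPa, ρ = 8050 kg/m³
  low-carbon steel: E = 205.7 GPa, ρ = 7850 kg/m³
  CFRP laminate: M = 65.7 MN·m/kg
  low-carbon steel: M = 26.2 MN·m/kg
  titanium alloy: M = 25.0 MN·m/kg
  aluminum alloy: M = 24.5 MN·m/kg
  commercially pure titanium: M = 23.7 MN·m/kg
  maraging steel: M = 23.1 MN·m/kg
  GFRP laminate: M = 20.7 MN·m/kg
CFRP laminate has the largest M.

CFRP laminate, M = 65.7 MN·m/kg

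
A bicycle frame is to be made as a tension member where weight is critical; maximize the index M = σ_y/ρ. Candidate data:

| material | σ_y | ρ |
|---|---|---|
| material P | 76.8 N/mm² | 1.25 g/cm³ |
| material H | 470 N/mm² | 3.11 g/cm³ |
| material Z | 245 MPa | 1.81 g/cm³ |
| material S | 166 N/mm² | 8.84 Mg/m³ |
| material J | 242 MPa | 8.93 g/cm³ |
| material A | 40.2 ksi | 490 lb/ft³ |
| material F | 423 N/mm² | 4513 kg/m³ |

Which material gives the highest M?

material H

Normalizing units and computing the index:
  material P: σ_y = 76.80 MPa, ρ = 1250 kg/m³
  material H: σ_y = 470.0 MPa, ρ = 3110 kg/m³
  material Z: σ_y = 245.0 MPa, ρ = 1810 kg/m³
  material S: σ_y = 166.0 MPa, ρ = 8840 kg/m³
  material J: σ_y = 242.0 MPa, ρ = 8930 kg/m³
  material A: σ_y = 277.2 MPa, ρ = 7849 kg/m³
  material F: σ_y = 423.0 MPa, ρ = 4513 kg/m³
  material H: M = 151 kN·m/kg
  material Z: M = 135 kN·m/kg
  material F: M = 93.7 kN·m/kg
  material P: M = 61.4 kN·m/kg
  material A: M = 35.3 kN·m/kg
  material J: M = 27.1 kN·m/kg
  material S: M = 18.8 kN·m/kg
The maximum is for material H.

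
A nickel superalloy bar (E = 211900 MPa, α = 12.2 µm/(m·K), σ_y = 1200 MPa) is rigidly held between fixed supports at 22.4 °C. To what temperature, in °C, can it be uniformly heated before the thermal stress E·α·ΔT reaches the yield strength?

E = 211900 MPa = 211.9 GPa.
E·α·ΔT = 1200 MPa ⇒ ΔT = 1200 / (211.9×10³ × 12.2×10⁻⁶) = 464.2 K.
T = 22.4 + 464.2 = 486.6 °C.

487 °C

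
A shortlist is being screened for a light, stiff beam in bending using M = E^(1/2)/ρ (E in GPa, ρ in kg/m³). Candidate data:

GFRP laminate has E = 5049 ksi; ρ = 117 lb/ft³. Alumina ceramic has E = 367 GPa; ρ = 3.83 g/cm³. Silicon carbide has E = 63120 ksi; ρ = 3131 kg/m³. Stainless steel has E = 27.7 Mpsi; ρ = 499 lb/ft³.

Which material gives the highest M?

In SI units:
  GFRP laminate: E = 34.81 GPa, ρ = 1874 kg/m³
  alumina ceramic: E = 367.0 GPa, ρ = 3830 kg/m³
  silicon carbide: E = 435.2 GPa, ρ = 3131 kg/m³
  stainless steel: E = 191.0 GPa, ρ = 7993 kg/m³
  silicon carbide: M = 6.66×10⁻³
  alumina ceramic: M = 5.00×10⁻³
  GFRP laminate: M = 3.15×10⁻³
  stainless steel: M = 1.73×10⁻³
The maximum is for silicon carbide.

silicon carbide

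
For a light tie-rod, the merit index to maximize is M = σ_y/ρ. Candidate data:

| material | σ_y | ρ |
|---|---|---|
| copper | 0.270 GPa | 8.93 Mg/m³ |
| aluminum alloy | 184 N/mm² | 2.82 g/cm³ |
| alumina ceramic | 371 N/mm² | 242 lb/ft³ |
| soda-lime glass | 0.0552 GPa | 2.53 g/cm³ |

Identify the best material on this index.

In SI units:
  copper: σ_y = 270.0 MPa, ρ = 8930 kg/m³
  aluminum alloy: σ_y = 184.0 MPa, ρ = 2820 kg/m³
  alumina ceramic: σ_y = 371.0 MPa, ρ = 3876 kg/m³
  soda-lime glass: σ_y = 55.20 MPa, ρ = 2530 kg/m³
  alumina ceramic: M = 95.7 kN·m/kg
  aluminum alloy: M = 65.2 kN·m/kg
  copper: M = 30.2 kN·m/kg
  soda-lime glass: M = 21.8 kN·m/kg
Alumina ceramic ranks first.

alumina ceramic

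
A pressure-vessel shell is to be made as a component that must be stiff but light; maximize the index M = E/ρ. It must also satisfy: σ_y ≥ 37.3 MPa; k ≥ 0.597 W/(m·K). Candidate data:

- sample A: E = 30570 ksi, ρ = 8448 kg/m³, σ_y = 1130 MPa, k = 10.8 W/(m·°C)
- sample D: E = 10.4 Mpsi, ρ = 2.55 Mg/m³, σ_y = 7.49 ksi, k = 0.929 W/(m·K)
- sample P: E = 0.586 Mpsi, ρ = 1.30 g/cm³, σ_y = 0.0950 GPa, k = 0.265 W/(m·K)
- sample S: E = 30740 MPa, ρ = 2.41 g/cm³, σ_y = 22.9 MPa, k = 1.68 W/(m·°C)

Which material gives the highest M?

sample D

Screen on constraints: σ_y ≥ 37.3 MPa; k ≥ 0.597 W/(m·K). Survivors: sample A, sample D.
After converting to SI:
  sample A: E = 210.8 GPa, ρ = 8448 kg/m³
  sample D: E = 71.71 GPa, ρ = 2550 kg/m³
  sample D: M = 28.1 MN·m/kg
  sample A: M = 24.9 MN·m/kg
Sample D has the largest M.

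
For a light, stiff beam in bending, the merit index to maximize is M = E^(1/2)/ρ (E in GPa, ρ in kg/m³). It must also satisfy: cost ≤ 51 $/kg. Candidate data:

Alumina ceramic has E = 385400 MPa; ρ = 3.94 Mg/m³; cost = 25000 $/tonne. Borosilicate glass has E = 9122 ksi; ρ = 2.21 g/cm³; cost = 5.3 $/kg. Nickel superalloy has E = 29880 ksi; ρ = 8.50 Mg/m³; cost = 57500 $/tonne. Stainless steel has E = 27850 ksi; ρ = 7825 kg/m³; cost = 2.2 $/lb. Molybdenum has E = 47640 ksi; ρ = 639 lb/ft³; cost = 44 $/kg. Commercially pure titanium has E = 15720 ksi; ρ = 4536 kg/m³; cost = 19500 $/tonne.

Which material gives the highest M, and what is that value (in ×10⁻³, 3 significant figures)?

Screen on constraints: cost ≤ 51 $/kg. Survivors: alumina ceramic, borosilicate glass, stainless steel, molybdenum, commercially pure titanium.
Convert each candidate to consistent units, then evaluate M:
  alumina ceramic: E = 385.4 GPa, ρ = 3940 kg/m³
  borosilicate glass: E = 62.89 GPa, ρ = 2210 kg/m³
  stainless steel: E = 192.0 GPa, ρ = 7825 kg/m³
  molybdenum: E = 328.5 GPa, ρ = 10240 kg/m³
  commercially pure titanium: E = 108.4 GPa, ρ = 4536 kg/m³
  alumina ceramic: M = 4.98×10⁻³
  borosilicate glass: M = 3.59×10⁻³
  commercially pure titanium: M = 2.30×10⁻³
  stainless steel: M = 1.77×10⁻³
  molybdenum: M = 1.77×10⁻³
The maximum is for alumina ceramic.

alumina ceramic, M = 4.98×10⁻³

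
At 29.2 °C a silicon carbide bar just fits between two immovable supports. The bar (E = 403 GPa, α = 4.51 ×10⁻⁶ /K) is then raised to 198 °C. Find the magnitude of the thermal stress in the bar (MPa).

307 MPa

ΔT = 168.8 K. Constrained thermal stress σ = E·α·ΔT = 403.0×10³ MPa × 4.51×10⁻⁶ × 168.8 = 307 MPa (compressive).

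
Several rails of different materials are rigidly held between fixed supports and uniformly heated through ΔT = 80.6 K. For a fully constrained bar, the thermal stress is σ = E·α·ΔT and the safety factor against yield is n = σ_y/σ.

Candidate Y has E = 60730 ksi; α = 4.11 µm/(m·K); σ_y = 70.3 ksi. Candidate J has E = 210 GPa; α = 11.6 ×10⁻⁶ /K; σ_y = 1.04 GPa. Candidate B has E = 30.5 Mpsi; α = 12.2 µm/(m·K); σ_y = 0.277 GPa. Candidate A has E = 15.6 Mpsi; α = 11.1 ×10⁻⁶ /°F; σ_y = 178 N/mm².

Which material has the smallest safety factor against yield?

Per material, after unit conversion:
  candidate Y: E = 418.7, α = 4.11, σ_y = 484.7 → σ = 139 MPa, n = 3.49
  candidate J: E = 210.0, α = 11.6, σ_y = 1040 → σ = 196 MPa, n = 5.30
  candidate B: E = 210.3, α = 12.2, σ_y = 277.0 → σ = 207 MPa, n = 1.34
  candidate A: E = 107.6, α = 20.0, σ_y = 178.0 → σ = 173 MPa, n = 1.03
Candidate A has the lowest safety factor, n = 1.03.

candidate A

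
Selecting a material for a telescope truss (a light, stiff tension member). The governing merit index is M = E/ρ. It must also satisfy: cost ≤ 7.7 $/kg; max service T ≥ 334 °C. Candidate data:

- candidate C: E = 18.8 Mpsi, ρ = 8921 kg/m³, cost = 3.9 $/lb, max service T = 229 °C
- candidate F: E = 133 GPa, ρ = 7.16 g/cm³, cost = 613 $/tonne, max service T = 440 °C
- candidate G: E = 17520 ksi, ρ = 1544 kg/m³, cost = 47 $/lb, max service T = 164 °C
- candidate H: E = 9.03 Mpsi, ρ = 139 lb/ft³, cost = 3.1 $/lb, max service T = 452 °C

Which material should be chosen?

candidate H

Screen on constraints: cost ≤ 7.7 $/kg; max service T ≥ 334 °C. Survivors: candidate F, candidate H.
Normalizing units and computing the index:
  candidate F: E = 133.0 GPa, ρ = 7160 kg/m³
  candidate H: E = 62.26 GPa, ρ = 2227 kg/m³
  candidate H: M = 28.0 MN·m/kg
  candidate F: M = 18.6 MN·m/kg
Candidate H has the largest M.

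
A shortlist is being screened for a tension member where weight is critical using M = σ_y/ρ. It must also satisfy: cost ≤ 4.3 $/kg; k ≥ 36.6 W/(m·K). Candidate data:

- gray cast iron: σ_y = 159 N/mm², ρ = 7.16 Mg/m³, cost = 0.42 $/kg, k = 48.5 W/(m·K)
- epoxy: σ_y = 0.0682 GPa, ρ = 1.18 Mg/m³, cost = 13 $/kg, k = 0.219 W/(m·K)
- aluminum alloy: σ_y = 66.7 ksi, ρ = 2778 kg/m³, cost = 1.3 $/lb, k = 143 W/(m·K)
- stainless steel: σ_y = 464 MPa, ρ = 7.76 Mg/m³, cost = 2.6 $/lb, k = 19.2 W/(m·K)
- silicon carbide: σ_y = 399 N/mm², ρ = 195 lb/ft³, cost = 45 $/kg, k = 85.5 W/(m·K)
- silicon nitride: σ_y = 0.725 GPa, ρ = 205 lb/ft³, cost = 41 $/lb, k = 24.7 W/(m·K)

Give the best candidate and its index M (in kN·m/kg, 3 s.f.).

aluminum alloy, M = 166 kN·m/kg

Screen on constraints: cost ≤ 4.3 $/kg; k ≥ 36.6 W/(m·K). Survivors: gray cast iron, aluminum alloy.
In SI units:
  gray cast iron: σ_y = 159.0 MPa, ρ = 7160 kg/m³
  aluminum alloy: σ_y = 459.9 MPa, ρ = 2778 kg/m³
  aluminum alloy: M = 166 kN·m/kg
  gray cast iron: M = 22.2 kN·m/kg
The maximum is for aluminum alloy.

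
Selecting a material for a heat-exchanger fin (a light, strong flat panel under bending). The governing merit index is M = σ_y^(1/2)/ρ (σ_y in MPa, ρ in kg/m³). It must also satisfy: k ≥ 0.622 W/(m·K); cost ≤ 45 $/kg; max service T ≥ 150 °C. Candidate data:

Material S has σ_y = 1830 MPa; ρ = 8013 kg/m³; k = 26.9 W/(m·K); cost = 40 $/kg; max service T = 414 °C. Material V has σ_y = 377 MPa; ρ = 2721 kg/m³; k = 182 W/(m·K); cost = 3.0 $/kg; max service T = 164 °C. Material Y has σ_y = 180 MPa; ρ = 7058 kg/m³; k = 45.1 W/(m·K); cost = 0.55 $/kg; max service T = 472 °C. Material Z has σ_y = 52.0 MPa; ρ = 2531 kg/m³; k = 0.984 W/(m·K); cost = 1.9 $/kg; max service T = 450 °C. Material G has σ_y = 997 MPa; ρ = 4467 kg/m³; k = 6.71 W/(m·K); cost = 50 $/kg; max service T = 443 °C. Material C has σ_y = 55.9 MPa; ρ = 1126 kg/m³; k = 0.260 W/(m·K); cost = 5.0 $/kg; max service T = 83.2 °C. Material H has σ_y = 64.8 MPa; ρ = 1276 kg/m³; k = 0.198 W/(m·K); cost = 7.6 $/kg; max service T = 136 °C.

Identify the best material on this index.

material V

Screen on constraints: k ≥ 0.622 W/(m·K); cost ≤ 45 $/kg; max service T ≥ 150 °C. Survivors: material S, material V, material Y, material Z.
Computing M directly (units already consistent):
  material V: M = 7.14×10⁻³
  material S: M = 5.34×10⁻³
  material Z: M = 2.85×10⁻³
  material Y: M = 1.90×10⁻³
Material V has the largest M.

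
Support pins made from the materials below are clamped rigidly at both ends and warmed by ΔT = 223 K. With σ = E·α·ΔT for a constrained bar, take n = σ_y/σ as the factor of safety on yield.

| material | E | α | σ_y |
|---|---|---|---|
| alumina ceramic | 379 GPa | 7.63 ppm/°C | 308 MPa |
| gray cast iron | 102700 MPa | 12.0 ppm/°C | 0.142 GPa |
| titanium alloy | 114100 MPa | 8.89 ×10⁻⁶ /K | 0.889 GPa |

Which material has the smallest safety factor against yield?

Converting E to GPa, α to ×10⁻⁶/K, σ_y to MPa, then σ and n for each:
  alumina ceramic: E = 379.0, α = 7.63, σ_y = 308.0 → σ = 645 MPa, n = 0.478
  gray cast iron: E = 102.7, α = 12.0, σ_y = 142.0 → σ = 275 MPa, n = 0.517
  titanium alloy: E = 114.1, α = 8.89, σ_y = 889.0 → σ = 226 MPa, n = 3.93
Smallest n: alumina ceramic with n = 0.478.

alumina ceramic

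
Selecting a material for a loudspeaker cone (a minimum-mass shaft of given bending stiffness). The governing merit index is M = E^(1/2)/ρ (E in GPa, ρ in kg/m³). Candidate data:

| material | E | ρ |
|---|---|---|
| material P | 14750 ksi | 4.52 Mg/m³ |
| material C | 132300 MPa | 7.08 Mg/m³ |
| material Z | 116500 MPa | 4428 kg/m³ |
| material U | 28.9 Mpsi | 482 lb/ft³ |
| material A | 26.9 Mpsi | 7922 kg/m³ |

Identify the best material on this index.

material Z

In SI units:
  material P: E = 101.7 GPa, ρ = 4520 kg/m³
  material C: E = 132.3 GPa, ρ = 7080 kg/m³
  material Z: E = 116.5 GPa, ρ = 4428 kg/m³
  material U: E = 199.3 GPa, ρ = 7721 kg/m³
  material A: E = 185.5 GPa, ρ = 7922 kg/m³
  material Z: M = 2.44×10⁻³
  material P: M = 2.23×10⁻³
  material U: M = 1.83×10⁻³
  material A: M = 1.72×10⁻³
  material C: M = 1.62×10⁻³
The maximum is for material Z.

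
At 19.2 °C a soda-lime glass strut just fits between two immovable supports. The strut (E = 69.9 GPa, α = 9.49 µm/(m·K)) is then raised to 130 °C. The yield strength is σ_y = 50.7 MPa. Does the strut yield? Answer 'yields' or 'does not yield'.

yields

ΔT = 110.8 K. Constrained thermal stress σ = E·α·ΔT = 69.90×10³ MPa × 9.49×10⁻⁶ × 110.8 = 73.5 MPa (compressive).
Compare to σ_y = 50.7 MPa: σ ≥ σ_y, so it yields.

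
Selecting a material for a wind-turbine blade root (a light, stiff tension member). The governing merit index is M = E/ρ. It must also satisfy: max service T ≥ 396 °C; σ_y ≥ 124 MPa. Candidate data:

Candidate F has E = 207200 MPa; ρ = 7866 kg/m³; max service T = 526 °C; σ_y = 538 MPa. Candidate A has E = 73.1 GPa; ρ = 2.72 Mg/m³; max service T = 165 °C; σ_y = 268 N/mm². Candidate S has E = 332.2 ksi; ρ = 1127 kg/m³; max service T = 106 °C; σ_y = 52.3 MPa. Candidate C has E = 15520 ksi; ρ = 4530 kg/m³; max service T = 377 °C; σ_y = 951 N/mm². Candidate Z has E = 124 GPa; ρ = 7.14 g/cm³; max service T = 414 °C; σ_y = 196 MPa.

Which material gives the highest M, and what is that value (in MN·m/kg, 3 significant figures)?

Screen on constraints: max service T ≥ 396 °C; σ_y ≥ 124 MPa. Survivors: candidate F, candidate Z.
Putting every candidate on a common basis:
  candidate F: E = 207.2 GPa, ρ = 7866 kg/m³
  candidate Z: E = 124.0 GPa, ρ = 7140 kg/m³
  candidate F: M = 26.3 MN·m/kg
  candidate Z: M = 17.4 MN·m/kg
Candidate F has the largest M.

candidate F, M = 26.3 MN·m/kg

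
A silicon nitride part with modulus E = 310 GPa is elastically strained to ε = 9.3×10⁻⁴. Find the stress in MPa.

288 MPa

σ = E·ε = 310000 MPa × 9.3×10⁻⁴ = 288 MPa.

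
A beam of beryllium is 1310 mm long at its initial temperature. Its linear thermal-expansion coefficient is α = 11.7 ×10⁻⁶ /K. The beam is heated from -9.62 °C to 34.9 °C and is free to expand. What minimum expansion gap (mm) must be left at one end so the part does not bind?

ΔT = 34.9 − (-9.62) = 44.52 K.
ΔL = α·L₀·ΔT = 11.7×10⁻⁶ × 1310 mm × 44.52 K = 0.682 mm.

0.682 mm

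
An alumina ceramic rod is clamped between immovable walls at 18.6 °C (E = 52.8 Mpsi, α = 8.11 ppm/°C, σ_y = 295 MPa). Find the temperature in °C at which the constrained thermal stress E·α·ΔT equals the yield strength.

119 °C

E = 52.8 Mpsi = 364.0 GPa.
E·α·ΔT = 295.0 MPa ⇒ ΔT = 295.0 / (364.0×10³ × 8.11×10⁻⁶) = 99.92 K.
T = 18.6 + 99.92 = 118.5 °C.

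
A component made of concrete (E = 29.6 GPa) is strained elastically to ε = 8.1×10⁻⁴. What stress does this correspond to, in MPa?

σ = E·ε = 29600 MPa × 8.1×10⁻⁴ = 24.0 MPa.

24.0 MPa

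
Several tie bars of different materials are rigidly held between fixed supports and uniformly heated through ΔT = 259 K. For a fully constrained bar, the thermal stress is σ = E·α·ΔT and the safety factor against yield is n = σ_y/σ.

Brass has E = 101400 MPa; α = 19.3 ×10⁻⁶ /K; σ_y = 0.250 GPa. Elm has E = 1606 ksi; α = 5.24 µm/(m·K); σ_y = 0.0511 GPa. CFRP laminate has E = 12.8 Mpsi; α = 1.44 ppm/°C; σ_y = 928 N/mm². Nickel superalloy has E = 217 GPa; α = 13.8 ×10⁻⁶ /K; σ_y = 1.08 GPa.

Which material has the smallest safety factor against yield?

brass

Converting E to GPa, α to ×10⁻⁶/K, σ_y to MPa, then σ and n for each:
  brass: E = 101.4, α = 19.3, σ_y = 250.0 → σ = 507 MPa, n = 0.493
  elm: E = 11.07, α = 5.24, σ_y = 51.10 → σ = 15.0 MPa, n = 3.40
  CFRP laminate: E = 88.25, α = 1.44, σ_y = 928.0 → σ = 32.9 MPa, n = 28.2
  nickel superalloy: E = 217.0, α = 13.8, σ_y = 1080 → σ = 776 MPa, n = 1.39
Brass has the lowest safety factor, n = 0.493.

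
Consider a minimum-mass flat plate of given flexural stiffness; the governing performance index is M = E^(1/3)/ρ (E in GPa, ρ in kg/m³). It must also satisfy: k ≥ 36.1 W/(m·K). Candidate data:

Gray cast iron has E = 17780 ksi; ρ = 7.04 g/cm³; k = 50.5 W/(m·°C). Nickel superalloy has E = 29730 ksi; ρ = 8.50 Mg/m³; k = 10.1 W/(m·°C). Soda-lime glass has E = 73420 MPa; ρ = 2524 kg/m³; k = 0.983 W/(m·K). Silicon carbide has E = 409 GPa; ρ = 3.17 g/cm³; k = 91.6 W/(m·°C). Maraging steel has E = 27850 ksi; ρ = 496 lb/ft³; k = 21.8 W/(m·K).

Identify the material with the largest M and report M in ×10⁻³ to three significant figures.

Screen on constraints: k ≥ 36.1 W/(m·K). Survivors: gray cast iron, silicon carbide.
After converting to SI:
  gray cast iron: E = 122.6 GPa, ρ = 7040 kg/m³
  silicon carbide: E = 409.0 GPa, ρ = 3170 kg/m³
  silicon carbide: M = 2.34×10⁻³
  gray cast iron: M = 0.706×10⁻³
Silicon carbide ranks first.

silicon carbide, M = 2.34×10⁻³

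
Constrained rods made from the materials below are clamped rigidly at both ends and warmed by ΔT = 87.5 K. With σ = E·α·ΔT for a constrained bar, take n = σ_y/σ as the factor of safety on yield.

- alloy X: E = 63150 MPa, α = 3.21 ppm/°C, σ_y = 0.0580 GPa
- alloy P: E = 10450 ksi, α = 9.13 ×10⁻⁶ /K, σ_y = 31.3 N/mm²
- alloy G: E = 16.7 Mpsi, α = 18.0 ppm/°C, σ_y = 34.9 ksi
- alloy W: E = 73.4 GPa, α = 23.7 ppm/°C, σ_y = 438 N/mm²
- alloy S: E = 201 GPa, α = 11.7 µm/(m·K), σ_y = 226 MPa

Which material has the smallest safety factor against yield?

alloy P

In consistent units (E in GPa, α in ×10⁻⁶/K, σ_y in MPa):
  alloy X: E = 63.15, α = 3.21, σ_y = 58.00 → σ = 17.7 MPa, n = 3.27
  alloy P: E = 72.05, α = 9.13, σ_y = 31.30 → σ = 57.6 MPa, n = 0.544
  alloy G: E = 115.1, α = 18.0, σ_y = 240.6 → σ = 181 MPa, n = 1.33
  alloy W: E = 73.40, α = 23.7, σ_y = 438.0 → σ = 152 MPa, n = 2.88
  alloy S: E = 201.0, α = 11.7, σ_y = 226.0 → σ = 206 MPa, n = 1.10
Smallest n: alloy P with n = 0.544.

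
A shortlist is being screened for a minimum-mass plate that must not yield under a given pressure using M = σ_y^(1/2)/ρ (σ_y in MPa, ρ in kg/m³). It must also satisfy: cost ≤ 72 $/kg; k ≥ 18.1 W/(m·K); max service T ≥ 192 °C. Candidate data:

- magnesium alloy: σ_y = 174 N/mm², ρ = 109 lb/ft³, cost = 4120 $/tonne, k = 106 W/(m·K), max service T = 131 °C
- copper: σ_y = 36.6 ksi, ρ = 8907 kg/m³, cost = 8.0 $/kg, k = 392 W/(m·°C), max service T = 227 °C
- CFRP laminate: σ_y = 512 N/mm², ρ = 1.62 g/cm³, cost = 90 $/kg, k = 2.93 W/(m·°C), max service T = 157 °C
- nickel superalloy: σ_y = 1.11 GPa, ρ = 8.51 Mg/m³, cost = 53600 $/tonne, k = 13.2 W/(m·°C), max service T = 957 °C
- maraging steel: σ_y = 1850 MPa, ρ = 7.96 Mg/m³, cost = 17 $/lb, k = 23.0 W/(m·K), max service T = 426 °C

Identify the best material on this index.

maraging steel

Screen on constraints: cost ≤ 72 $/kg; k ≥ 18.1 W/(m·K); max service T ≥ 192 °C. Survivors: copper, maraging steel.
Convert each candidate to consistent units, then evaluate M:
  copper: σ_y = 252.3 MPa, ρ = 8907 kg/m³
  maraging steel: σ_y = 1850 MPa, ρ = 7960 kg/m³
  maraging steel: M = 5.40×10⁻³
  copper: M = 1.78×10⁻³
Maraging steel has the largest M.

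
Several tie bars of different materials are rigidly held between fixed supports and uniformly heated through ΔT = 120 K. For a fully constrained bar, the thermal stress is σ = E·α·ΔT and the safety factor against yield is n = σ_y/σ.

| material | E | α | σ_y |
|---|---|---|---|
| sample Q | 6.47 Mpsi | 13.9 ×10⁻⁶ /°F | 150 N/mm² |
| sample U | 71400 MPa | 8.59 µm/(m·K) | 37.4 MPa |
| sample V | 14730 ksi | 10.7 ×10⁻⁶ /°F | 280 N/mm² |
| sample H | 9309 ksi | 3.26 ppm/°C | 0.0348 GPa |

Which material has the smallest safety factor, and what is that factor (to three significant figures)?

Converting E to GPa, α to ×10⁻⁶/K, σ_y to MPa, then σ and n for each:
  sample Q: E = 44.61, α = 25.0, σ_y = 150.0 → σ = 134 MPa, n = 1.12
  sample U: E = 71.40, α = 8.59, σ_y = 37.40 → σ = 73.6 MPa, n = 0.508
  sample V: E = 101.6, α = 19.3, σ_y = 280.0 → σ = 235 MPa, n = 1.19
  sample H: E = 64.18, α = 3.26, σ_y = 34.80 → σ = 25.1 MPa, n = 1.39
The minimum is sample U at n = 0.508.

sample U, n = 0.508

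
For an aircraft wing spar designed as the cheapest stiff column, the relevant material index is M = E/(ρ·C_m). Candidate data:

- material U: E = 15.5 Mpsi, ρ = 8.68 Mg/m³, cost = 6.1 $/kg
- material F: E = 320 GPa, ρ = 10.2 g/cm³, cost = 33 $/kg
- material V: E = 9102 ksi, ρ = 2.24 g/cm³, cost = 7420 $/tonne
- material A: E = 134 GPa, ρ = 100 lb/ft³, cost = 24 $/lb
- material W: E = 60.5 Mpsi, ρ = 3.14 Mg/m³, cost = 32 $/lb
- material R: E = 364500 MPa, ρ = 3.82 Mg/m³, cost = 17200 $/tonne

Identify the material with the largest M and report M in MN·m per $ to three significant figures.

material R, M = 5.55 MN·m per $

In SI units:
  material U: E = 106.9 GPa, ρ = 8680 kg/m³, cost = 6.100 $/kg
  material F: E = 320.0 GPa, ρ = 10200 kg/m³, cost = 33.00 $/kg
  material V: E = 62.76 GPa, ρ = 2240 kg/m³, cost = 7.420 $/kg
  material A: E = 134.0 GPa, ρ = 1602 kg/m³, cost = 52.91 $/kg
  material W: E = 417.1 GPa, ρ = 3140 kg/m³, cost = 70.55 $/kg
  material R: E = 364.5 GPa, ρ = 3820 kg/m³, cost = 17.20 $/kg
  material R: M = 5.55 MN·m per $
  material V: M = 3.78 MN·m per $
  material U: M = 2.02 MN·m per $
  material W: M = 1.88 MN·m per $
  material A: M = 1.58 MN·m per $
  material F: M = 0.951 MN·m per $
Highest index: material R.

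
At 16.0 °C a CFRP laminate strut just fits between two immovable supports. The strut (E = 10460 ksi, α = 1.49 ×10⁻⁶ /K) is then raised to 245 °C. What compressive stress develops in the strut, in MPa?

E = 10460 ksi = 72.12 GPa.
ΔT = 229.0 K. Constrained thermal stress σ = E·α·ΔT = 72.12×10³ MPa × 1.49×10⁻⁶ × 229.0 = 24.6 MPa (compressive).

24.6 MPa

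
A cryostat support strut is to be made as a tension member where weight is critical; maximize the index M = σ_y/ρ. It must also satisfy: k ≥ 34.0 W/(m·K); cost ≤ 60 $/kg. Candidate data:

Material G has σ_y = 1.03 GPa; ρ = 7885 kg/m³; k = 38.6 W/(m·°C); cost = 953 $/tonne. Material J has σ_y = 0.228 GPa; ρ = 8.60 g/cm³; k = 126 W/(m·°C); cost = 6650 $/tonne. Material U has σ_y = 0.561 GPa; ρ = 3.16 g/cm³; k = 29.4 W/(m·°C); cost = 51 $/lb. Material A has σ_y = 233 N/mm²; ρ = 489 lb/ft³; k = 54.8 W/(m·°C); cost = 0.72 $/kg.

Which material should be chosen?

material G

Screen on constraints: k ≥ 34.0 W/(m·K); cost ≤ 60 $/kg. Survivors: material G, material J, material A.
After converting to SI:
  material G: σ_y = 1030 MPa, ρ = 7885 kg/m³
  material J: σ_y = 228.0 MPa, ρ = 8600 kg/m³
  material A: σ_y = 233.0 MPa, ρ = 7833 kg/m³
  material G: M = 131 kN·m/kg
  material A: M = 29.7 kN·m/kg
  material J: M = 26.5 kN·m/kg
Material G ranks first.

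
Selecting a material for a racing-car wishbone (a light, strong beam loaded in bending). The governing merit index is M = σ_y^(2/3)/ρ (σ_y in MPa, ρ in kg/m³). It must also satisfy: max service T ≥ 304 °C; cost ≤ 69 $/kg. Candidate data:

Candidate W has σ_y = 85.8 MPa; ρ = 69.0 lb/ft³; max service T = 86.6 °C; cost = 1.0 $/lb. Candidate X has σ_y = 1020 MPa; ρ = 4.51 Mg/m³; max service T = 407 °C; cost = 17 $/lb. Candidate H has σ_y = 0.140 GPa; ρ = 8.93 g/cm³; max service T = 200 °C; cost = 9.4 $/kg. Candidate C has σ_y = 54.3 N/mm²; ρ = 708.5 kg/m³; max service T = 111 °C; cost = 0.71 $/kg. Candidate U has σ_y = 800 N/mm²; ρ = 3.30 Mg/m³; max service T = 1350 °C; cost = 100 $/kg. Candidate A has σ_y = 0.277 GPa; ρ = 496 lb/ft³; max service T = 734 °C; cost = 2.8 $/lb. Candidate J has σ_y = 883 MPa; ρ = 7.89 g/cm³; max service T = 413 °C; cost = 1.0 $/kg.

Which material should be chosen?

Screen on constraints: max service T ≥ 304 °C; cost ≤ 69 $/kg. Survivors: candidate X, candidate A, candidate J.
After converting to SI:
  candidate X: σ_y = 1020 MPa, ρ = 4510 kg/m³
  candidate A: σ_y = 277.0 MPa, ρ = 7945 kg/m³
  candidate J: σ_y = 883.0 MPa, ρ = 7890 kg/m³
  candidate X: M = 22.5×10⁻³
  candidate J: M = 11.7×10⁻³
  candidate A: M = 5.35×10⁻³
Candidate X ranks first.

candidate X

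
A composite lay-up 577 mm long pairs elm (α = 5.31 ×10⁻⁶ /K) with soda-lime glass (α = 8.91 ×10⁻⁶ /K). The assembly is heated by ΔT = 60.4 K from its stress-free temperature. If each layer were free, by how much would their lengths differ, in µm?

125 µm

Δα = |5.31 − 8.91|×10⁻⁶/K = 3.60×10⁻⁶/K.
ΔL_mismatch = Δα·L·ΔT = 3.60×10⁻⁶ × 577.0 mm × 60.4 K = 125 µm.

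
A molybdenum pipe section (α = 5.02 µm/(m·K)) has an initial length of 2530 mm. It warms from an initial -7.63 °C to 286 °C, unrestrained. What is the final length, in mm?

2533.7 mm

ΔT = 286 − (-7.63) = 293.6 K.
ΔL = α·L₀·ΔT = 5.02×10⁻⁶ × 2530 mm × 293.6 K = 3.73 mm.
L = L₀ + ΔL = 2530 + 3.73 = 2533.7 mm.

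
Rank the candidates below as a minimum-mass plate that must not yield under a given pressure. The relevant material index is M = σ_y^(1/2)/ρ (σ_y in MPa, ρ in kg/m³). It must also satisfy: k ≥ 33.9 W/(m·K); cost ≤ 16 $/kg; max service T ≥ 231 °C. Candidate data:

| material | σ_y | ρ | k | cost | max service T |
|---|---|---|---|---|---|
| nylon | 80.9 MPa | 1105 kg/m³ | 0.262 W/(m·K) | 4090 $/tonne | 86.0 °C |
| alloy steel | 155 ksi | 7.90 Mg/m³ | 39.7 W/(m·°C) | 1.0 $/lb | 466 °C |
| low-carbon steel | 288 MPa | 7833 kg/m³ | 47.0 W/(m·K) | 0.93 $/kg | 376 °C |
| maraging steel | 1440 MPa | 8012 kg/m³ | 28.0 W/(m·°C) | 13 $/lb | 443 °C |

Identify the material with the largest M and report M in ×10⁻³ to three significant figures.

Screen on constraints: k ≥ 33.9 W/(m·K); cost ≤ 16 $/kg; max service T ≥ 231 °C. Survivors: alloy steel, low-carbon steel.
Putting every candidate on a common basis:
  alloy steel: σ_y = 1069 MPa, ρ = 7900 kg/m³
  low-carbon steel: σ_y = 288.0 MPa, ρ = 7833 kg/m³
  alloy steel: M = 4.14×10⁻³
  low-carbon steel: M = 2.17×10⁻³
The maximum is for alloy steel.

alloy steel, M = 4.14×10⁻³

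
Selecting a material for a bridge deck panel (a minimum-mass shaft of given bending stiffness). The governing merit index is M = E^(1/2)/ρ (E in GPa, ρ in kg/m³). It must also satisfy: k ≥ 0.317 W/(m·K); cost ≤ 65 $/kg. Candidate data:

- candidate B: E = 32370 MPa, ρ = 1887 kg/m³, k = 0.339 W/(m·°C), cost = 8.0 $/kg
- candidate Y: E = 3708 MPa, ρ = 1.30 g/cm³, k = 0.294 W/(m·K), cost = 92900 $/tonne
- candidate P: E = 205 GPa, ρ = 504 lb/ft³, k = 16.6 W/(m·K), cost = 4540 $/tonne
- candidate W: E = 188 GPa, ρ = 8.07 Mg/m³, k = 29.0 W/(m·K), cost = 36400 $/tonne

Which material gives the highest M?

candidate B

Screen on constraints: k ≥ 0.317 W/(m·K); cost ≤ 65 $/kg. Survivors: candidate B, candidate P, candidate W.
In SI units:
  candidate B: E = 32.37 GPa, ρ = 1887 kg/m³
  candidate P: E = 205.0 GPa, ρ = 8073 kg/m³
  candidate W: E = 188.0 GPa, ρ = 8070 kg/m³
  candidate B: M = 3.02×10⁻³
  candidate P: M = 1.77×10⁻³
  candidate W: M = 1.70×10⁻³
The maximum is for candidate B.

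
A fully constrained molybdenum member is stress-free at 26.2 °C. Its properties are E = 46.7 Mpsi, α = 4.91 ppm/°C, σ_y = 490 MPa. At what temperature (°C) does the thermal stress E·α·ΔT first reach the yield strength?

E = 46.7 Mpsi = 322.0 GPa.
E·α·ΔT = 490.0 MPa ⇒ ΔT = 490.0 / (322.0×10³ × 4.91×10⁻⁶) = 309.9 K.
T = 26.2 + 309.9 = 336.1 °C.

336 °C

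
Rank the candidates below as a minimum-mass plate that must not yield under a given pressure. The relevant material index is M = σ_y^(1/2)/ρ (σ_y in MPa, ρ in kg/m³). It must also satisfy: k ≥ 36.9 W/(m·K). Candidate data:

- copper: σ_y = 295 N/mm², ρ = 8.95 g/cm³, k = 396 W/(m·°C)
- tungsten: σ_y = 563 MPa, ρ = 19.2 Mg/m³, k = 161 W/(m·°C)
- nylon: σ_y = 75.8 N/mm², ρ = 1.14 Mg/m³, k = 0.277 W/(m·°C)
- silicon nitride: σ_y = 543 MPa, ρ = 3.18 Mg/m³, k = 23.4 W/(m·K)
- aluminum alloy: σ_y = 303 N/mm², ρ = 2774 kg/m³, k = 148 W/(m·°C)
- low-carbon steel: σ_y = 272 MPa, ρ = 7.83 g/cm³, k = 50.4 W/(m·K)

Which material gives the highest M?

Screen on constraints: k ≥ 36.9 W/(m·K). Survivors: copper, tungsten, aluminum alloy, low-carbon steel.
In SI units:
  copper: σ_y = 295.0 MPa, ρ = 8950 kg/m³
  tungsten: σ_y = 563.0 MPa, ρ = 19200 kg/m³
  aluminum alloy: σ_y = 303.0 MPa, ρ = 2774 kg/m³
  low-carbon steel: σ_y = 272.0 MPa, ρ = 7830 kg/m³
  aluminum alloy: M = 6.28×10⁻³
  low-carbon steel: M = 2.11×10⁻³
  copper: M = 1.92×10⁻³
  tungsten: M = 1.24×10⁻³
Aluminum alloy has the largest M.

aluminum alloy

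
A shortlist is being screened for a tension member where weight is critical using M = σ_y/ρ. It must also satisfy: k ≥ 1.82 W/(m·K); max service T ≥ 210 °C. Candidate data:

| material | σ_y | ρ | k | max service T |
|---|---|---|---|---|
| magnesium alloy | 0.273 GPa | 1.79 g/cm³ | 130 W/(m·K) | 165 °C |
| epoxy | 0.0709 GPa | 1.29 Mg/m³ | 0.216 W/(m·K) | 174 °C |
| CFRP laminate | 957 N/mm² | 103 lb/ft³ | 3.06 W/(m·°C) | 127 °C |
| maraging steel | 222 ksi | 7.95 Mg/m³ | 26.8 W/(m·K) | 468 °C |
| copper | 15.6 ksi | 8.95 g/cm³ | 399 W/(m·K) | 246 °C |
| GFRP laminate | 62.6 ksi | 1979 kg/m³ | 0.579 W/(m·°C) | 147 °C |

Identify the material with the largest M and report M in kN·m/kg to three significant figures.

Screen on constraints: k ≥ 1.82 W/(m·K); max service T ≥ 210 °C. Survivors: maraging steel, copper.
Normalizing units and computing the index:
  maraging steel: σ_y = 1531 MPa, ρ = 7950 kg/m³
  copper: σ_y = 107.6 MPa, ρ = 8950 kg/m³
  maraging steel: M = 193 kN·m/kg
  copper: M = 12.0 kN·m/kg
Maraging steel has the largest M.

maraging steel, M = 193 kN·m/kg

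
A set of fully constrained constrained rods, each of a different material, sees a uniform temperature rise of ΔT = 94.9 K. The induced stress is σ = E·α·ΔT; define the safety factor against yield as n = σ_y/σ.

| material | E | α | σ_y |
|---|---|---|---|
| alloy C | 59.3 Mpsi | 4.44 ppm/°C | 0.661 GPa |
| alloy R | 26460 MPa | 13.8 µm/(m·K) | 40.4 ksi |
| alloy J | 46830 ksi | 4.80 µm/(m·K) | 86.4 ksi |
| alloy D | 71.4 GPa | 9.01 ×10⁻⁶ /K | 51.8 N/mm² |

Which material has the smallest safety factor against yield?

alloy D

With everything in SI (GPa, ×10⁻⁶/K, MPa):
  alloy C: E = 408.9, α = 4.44, σ_y = 661.0 → σ = 172 MPa, n = 3.84
  alloy R: E = 26.46, α = 13.8, σ_y = 278.5 → σ = 34.7 MPa, n = 8.04
  alloy J: E = 322.9, α = 4.80, σ_y = 595.7 → σ = 147 MPa, n = 4.05
  alloy D: E = 71.40, α = 9.01, σ_y = 51.80 → σ = 61.1 MPa, n = 0.848
Alloy D has the lowest safety factor, n = 0.848.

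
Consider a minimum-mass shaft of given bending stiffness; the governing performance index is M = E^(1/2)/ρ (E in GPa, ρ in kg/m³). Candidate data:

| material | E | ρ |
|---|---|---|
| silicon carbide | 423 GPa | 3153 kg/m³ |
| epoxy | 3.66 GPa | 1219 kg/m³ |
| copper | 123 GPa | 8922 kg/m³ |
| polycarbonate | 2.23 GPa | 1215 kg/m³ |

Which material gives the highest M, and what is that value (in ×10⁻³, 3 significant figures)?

Per-candidate index values:
  silicon carbide: M = 6.52×10⁻³
  epoxy: M = 1.57×10⁻³
  copper: M = 1.24×10⁻³
  polycarbonate: M = 1.23×10⁻³
Silicon carbide ranks first.

silicon carbide, M = 6.52×10⁻³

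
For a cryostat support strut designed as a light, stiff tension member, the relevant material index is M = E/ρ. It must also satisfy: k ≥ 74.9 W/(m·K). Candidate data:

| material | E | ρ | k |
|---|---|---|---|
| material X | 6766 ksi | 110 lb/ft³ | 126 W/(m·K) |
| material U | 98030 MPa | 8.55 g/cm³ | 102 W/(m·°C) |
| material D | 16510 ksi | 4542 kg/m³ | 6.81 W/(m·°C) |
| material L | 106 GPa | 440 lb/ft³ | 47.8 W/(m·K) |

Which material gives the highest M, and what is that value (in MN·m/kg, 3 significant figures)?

material X, M = 26.5 MN·m/kg

Screen on constraints: k ≥ 74.9 W/(m·K). Survivors: material X, material U.
Putting every candidate on a common basis:
  material X: E = 46.65 GPa, ρ = 1762 kg/m³
  material U: E = 98.03 GPa, ρ = 8550 kg/m³
  material X: M = 26.5 MN·m/kg
  material U: M = 11.5 MN·m/kg
The maximum is for material X.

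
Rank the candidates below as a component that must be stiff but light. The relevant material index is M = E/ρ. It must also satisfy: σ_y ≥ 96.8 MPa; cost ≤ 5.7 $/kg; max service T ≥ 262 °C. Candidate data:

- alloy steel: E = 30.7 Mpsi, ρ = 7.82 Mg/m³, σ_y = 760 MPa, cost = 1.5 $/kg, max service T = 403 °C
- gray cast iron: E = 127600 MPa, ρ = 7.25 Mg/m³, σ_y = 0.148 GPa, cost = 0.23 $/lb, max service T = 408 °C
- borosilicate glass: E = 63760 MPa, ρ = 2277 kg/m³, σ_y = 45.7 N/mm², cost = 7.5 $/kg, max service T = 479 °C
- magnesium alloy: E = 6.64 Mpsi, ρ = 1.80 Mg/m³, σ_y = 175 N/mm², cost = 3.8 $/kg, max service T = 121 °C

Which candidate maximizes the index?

alloy steel

Screen on constraints: σ_y ≥ 96.8 MPa; cost ≤ 5.7 $/kg; max service T ≥ 262 °C. Survivors: alloy steel, gray cast iron.
In SI units:
  alloy steel: E = 211.7 GPa, ρ = 7820 kg/m³
  gray cast iron: E = 127.6 GPa, ρ = 7250 kg/m³
  alloy steel: M = 27.1 MN·m/kg
  gray cast iron: M = 17.6 MN·m/kg
The maximum is for alloy steel.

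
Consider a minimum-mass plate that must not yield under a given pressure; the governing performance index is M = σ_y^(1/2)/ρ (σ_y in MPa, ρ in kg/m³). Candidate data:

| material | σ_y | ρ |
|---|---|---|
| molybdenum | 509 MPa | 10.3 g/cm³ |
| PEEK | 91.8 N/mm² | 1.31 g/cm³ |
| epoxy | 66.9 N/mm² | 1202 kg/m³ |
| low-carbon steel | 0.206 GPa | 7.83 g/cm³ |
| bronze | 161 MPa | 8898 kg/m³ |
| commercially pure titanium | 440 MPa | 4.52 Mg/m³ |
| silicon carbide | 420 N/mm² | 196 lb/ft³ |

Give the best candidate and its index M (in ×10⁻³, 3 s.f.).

After converting to SI:
  molybdenum: σ_y = 509.0 MPa, ρ = 10300 kg/m³
  PEEK: σ_y = 91.80 MPa, ρ = 1310 kg/m³
  epoxy: σ_y = 66.90 MPa, ρ = 1202 kg/m³
  low-carbon steel: σ_y = 206.0 MPa, ρ = 7830 kg/m³
  bronze: σ_y = 161.0 MPa, ρ = 8898 kg/m³
  commercially pure titanium: σ_y = 440.0 MPa, ρ = 4520 kg/m³
  silicon carbide: σ_y = 420.0 MPa, ρ = 3140 kg/m³
  PEEK: M = 7.31×10⁻³
  epoxy: M = 6.80×10⁻³
  silicon carbide: M = 6.53×10⁻³
  commercially pure titanium: M = 4.64×10⁻³
  molybdenum: M = 2.19×10⁻³
  low-carbon steel: M = 1.83×10⁻³
  bronze: M = 1.43×10⁻³
The maximum is for PEEK.

PEEK, M = 7.31×10⁻³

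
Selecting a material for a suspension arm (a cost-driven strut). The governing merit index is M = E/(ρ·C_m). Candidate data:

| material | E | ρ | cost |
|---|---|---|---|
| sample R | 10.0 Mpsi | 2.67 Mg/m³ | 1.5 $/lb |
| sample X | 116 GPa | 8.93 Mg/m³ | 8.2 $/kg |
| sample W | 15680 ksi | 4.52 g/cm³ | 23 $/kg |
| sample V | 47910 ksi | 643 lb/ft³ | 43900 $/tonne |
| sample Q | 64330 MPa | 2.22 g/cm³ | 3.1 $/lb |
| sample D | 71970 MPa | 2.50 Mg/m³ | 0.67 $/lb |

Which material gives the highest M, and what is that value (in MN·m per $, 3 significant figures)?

Convert each candidate to consistent units, then evaluate M:
  sample R: E = 68.95 GPa, ρ = 2670 kg/m³, cost = 3.307 $/kg
  sample X: E = 116.0 GPa, ρ = 8930 kg/m³, cost = 8.200 $/kg
  sample W: E = 108.1 GPa, ρ = 4520 kg/m³, cost = 23.00 $/kg
  sample V: E = 330.3 GPa, ρ = 10300 kg/m³, cost = 43.90 $/kg
  sample Q: E = 64.33 GPa, ρ = 2220 kg/m³, cost = 6.834 $/kg
  sample D: E = 71.97 GPa, ρ = 2500 kg/m³, cost = 1.477 $/kg
  sample D: M = 19.5 MN·m per $
  sample R: M = 7.81 MN·m per $
  sample Q: M = 4.24 MN·m per $
  sample X: M = 1.58 MN·m per $
  sample W: M = 1.04 MN·m per $
  sample V: M = 0.731 MN·m per $
Sample D ranks first.

sample D, M = 19.5 MN·m per $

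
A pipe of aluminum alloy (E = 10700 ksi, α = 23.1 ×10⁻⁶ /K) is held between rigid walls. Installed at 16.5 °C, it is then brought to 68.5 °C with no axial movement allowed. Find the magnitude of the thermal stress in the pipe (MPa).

88.6 MPa

E = 10700 ksi = 73.77 GPa.
ΔT = 52.00 K. Constrained thermal stress σ = E·α·ΔT = 73.77×10³ MPa × 23.1×10⁻⁶ × 52.00 = 88.6 MPa (compressive).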